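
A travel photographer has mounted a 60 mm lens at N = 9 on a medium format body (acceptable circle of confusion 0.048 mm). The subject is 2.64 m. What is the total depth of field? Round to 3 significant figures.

1.81 m

Hyperfocal distance H = f²/(N·c) + f = 60²/(9 × 0.048) + 60 = 3600/0.432 + 60 ≈ 8393.3 mm ≈ 8.393 m.
Near limit Dn = s·(H − f)/(H + s − 2f) = 2640 × (8393.3 − 60) / (8393.3 + 2640 − 2 × 60) = 2640 × 8333.3 / 10913.3 ≈ 2015.9 mm.
Far limit Df = s·(H − f)/(H − s) = 2640 × (8393.3 − 60) / (8393.3 − 2640) = 2640 × 8333.3 / 5753.3 ≈ 3823.9 mm.
Depth of field = Df − Dn = 3823.9 − 2015.9 ≈ 1808.0 mm ≈ 1.81 m.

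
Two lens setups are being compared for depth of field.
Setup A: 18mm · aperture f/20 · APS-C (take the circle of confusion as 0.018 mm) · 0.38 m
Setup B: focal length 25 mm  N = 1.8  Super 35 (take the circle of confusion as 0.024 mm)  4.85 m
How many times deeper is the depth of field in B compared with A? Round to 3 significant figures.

9.98

Setup A: H = 18²/(20×0.018) + 18 ≈ 918.0 mm; DoF = Df − Dn = 635.69 − 271.00 ≈ 364.69 mm.
Setup B: H = 25²/(1.8×0.024) + 25 ≈ 14492.6 mm; DoF = Df − Dn = 7276.9 − 3637.0 ≈ 3639.9 mm.
Ratio = 3639.9 / 364.69 ≈ 9.98.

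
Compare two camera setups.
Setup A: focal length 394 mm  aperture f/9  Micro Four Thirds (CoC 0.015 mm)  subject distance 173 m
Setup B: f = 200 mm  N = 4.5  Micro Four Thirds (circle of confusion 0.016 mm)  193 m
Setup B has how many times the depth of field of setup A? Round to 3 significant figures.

2.87

Setup A: H = 394²/(9×0.015) + 394 ≈ 1150290.3 mm; DoF = Df − Dn = 203555 − 150421 ≈ 53134 mm.
Setup B: H = 200²/(4.5×0.016) + 200 ≈ 555755.6 mm; DoF = Df − Dn = 295577 − 143277 ≈ 152300 mm.
Ratio = 152300 / 53134 ≈ 2.87.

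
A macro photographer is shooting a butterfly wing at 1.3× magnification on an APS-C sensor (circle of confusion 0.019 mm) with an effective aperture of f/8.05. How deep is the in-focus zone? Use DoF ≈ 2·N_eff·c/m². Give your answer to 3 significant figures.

0.181 mm

At magnification m, DoF ≈ 2·N_eff·c/m² = 2 × 8.05 × 0.019 / 1.3² = 0.3059 / 1.69 ≈ 0.181 mm.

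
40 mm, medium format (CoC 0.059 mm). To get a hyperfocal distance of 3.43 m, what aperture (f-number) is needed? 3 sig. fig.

Rearrange H = f²/(N·c) + f for N: N = f² / ((H − f)·c).
N = 40² / ((3430 − 40) × 0.059) = 1600 / 200.0 ≈ 8.

f/8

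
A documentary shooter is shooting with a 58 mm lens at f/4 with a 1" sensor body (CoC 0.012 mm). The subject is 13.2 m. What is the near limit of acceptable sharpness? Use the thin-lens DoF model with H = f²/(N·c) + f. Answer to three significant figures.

Hyperfocal distance H = f²/(N·c) + f = 58²/(4 × 0.012) + 58 = 3364/0.048 + 58 ≈ 70141.3 mm ≈ 70.14 m.
Near limit Dn = s·(H − f)/(H + s − 2f) = 13200 × (70141.3 − 58) / (70141.3 + 13200 − 2 × 58) = 13200 × 70083.3 / 83225.3 ≈ 11116 mm ≈ 11.1 m.

11.1 m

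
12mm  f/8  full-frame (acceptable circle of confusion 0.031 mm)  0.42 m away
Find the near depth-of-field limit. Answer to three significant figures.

Hyperfocal distance H = f²/(N·c) + f = 12²/(8 × 0.031) + 12 = 144/0.248 + 12 ≈ 592.6 mm ≈ 0.593 m.
Near limit Dn = s·(H − f)/(H + s − 2f) = 420 × (592.6 − 12) / (592.6 + 420 − 2 × 12) = 420 × 580.6 / 988.6 ≈ 246.67 mm.

247 mm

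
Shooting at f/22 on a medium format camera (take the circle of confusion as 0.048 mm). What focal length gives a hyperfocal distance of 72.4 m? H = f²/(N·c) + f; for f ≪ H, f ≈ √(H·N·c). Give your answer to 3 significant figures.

From H = f²/(N·c) + f, with f ≪ H: f ≈ √(H·N·c) = √(72400 × 22 × 0.048) = √76454 ≈ 276.5 mm.
Exact: f² + N·c·f − N·c·H = 0 ⇒ f = (−N·c + √((N·c)² + 4·N·c·H))/2 = (−1.056 + √305819)/2 ≈ 275.98 mm ≈ 276 mm.

276 mm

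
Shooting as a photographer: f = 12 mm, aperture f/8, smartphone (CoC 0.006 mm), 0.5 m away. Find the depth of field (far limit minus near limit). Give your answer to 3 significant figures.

167 mm

Hyperfocal distance H = f²/(N·c) + f = 12²/(8 × 0.006) + 12 = 144/0.048 + 12 ≈ 3012.0 mm ≈ 3.012 m.
Near limit Dn = s·(H − f)/(H + s − 2f) = 500 × (3012.0 − 12) / (3012.0 + 500 − 2 × 12) = 500 × 3000.0 / 3488.0 ≈ 430.05 mm.
Far limit Df = s·(H − f)/(H − s) = 500 × (3012.0 − 12) / (3012.0 − 500) = 500 × 3000.0 / 2512.0 ≈ 597.13 mm.
Depth of field = Df − Dn = 597.13 − 430.05 ≈ 167.08 mm.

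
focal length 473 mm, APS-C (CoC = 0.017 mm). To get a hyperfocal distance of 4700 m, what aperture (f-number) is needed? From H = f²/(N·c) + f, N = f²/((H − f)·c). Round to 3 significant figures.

f/2.80

Rearrange H = f²/(N·c) + f for N: N = f² / ((H − f)·c).
N = 473² / ((4700000 − 473) × 0.017) = 223729 / 79892 ≈ 2.80.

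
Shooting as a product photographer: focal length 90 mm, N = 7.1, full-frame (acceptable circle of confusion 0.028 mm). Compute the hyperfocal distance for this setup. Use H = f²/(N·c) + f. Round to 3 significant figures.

40.8 m

Hyperfocal distance H = f²/(N·c) + f = 90²/(7.1 × 0.028) + 90 = 8100/0.1988 + 90 ≈ 40834.5 mm ≈ 40.8 m.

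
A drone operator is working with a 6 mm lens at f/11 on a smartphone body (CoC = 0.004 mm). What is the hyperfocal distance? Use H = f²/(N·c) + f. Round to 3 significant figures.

0.824 m

Hyperfocal distance H = f²/(N·c) + f = 6²/(11 × 0.004) + 6 = 36/0.044 + 6 ≈ 824.2 mm ≈ 0.824 m.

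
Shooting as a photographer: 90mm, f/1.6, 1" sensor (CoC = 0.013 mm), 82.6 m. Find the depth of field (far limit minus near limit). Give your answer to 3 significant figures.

36.6 m

Hyperfocal distance H = f²/(N·c) + f = 90²/(1.6 × 0.013) + 90 = 8100/0.0208 + 90 ≈ 389513.1 mm ≈ 389.5 m.
Near limit Dn = s·(H − f)/(H + s − 2f) = 82600 × (389513.1 − 90) / (389513.1 + 82600 − 2 × 90) = 82600 × 389423.1 / 471933.1 ≈ 68159 mm.
Far limit Df = s·(H − f)/(H − s) = 82600 × (389513.1 − 90) / (389513.1 − 82600) = 82600 × 389423.1 / 306913.1 ≈ 104806 mm.
Depth of field = Df − Dn = 104806 − 68159 ≈ 36647 mm ≈ 36.6 m.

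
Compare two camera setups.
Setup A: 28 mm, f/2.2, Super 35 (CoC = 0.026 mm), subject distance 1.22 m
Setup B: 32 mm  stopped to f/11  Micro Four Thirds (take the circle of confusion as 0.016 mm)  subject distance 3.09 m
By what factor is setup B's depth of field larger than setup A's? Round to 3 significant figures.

21.0

Setup A: H = 28²/(2.2×0.026) + 28 ≈ 13734.3 mm; DoF = Df − Dn = 1336.21 − 1122.39 ≈ 213.82 mm.
Setup B: H = 32²/(11×0.016) + 32 ≈ 5850.2 mm; DoF = Df − Dn = 6513.4 − 2025.4 ≈ 4488.0 mm.
Ratio = 4488.0 / 213.82 ≈ 21.0.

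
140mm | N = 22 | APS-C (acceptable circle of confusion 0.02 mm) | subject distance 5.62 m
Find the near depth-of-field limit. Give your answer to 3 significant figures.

Hyperfocal distance H = f²/(N·c) + f = 140²/(22 × 0.02) + 140 = 19600/0.44 + 140 ≈ 44685.5 mm ≈ 44.69 m.
Near limit Dn = s·(H − f)/(H + s − 2f) = 5620 × (44685.5 − 140) / (44685.5 + 5620 − 2 × 140) = 5620 × 44545.5 / 50025.5 ≈ 5004.4 mm ≈ 5.00 m.

5.00 m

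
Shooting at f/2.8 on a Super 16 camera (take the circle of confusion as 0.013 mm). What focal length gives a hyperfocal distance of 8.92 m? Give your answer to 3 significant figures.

From H = f²/(N·c) + f, with f ≪ H: f ≈ √(H·N·c) = √(8920 × 2.8 × 0.013) = √324.69 ≈ 18.02 mm.
The +f correction barely moves this — solving exactly, f² + N·c·f − N·c·H = 0 ⇒ f = (−N·c + √((N·c)² + 4·N·c·H))/2 = (−0.0364 + √1298.8)/2 ≈ 18.001 mm, so f ≈ 18.0 mm.

18.0 mm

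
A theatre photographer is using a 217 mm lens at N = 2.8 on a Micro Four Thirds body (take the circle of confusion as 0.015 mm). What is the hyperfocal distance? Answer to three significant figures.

1120 m

Hyperfocal distance H = f²/(N·c) + f = 217²/(2.8 × 0.015) + 217 = 47089/0.042 + 217 ≈ 1121383.7 mm ≈ 1120 m.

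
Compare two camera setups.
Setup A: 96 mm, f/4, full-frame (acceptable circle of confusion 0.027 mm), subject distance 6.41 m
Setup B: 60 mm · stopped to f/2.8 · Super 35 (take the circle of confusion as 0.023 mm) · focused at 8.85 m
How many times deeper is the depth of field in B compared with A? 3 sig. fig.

Setup A: H = 96²/(4×0.027) + 96 ≈ 85429.3 mm; DoF = Df − Dn = 6922.19 − 5968.39 ≈ 953.80 mm.
Setup B: H = 60²/(2.8×0.023) + 60 ≈ 55960.6 mm; DoF = Df − Dn = 10501.3 − 7647.5 ≈ 2853.8 mm.
Ratio = 2853.8 / 953.80 ≈ 2.99.

2.99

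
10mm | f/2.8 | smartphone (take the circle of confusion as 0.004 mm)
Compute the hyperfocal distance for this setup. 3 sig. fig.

8.94 m

Hyperfocal distance H = f²/(N·c) + f = 10²/(2.8 × 0.004) + 10 = 100/0.0112 + 10 ≈ 8938.6 mm ≈ 8.94 m.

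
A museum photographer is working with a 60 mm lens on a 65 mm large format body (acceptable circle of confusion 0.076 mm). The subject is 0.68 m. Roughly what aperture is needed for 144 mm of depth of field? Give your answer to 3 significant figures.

Write h = H − f = f²/(N·c). The thin-lens limits are Dn = s·h/(h + (s−f)) and Df = s·h/(h − (s−f)), so DoF = Df − Dn = 2·s·(s−f)·h / (h² − (s−f)²).
That is a quadratic in h: DoF·h² − 2·s·(s−f)·h − DoF·(s−f)² = 0 ⇒ h = (s−f)·(s + √(s² + DoF²)) / DoF = 620 × (680 + √(680² + 144²)) / 144 = 620 × (680 + 695.080) / 144 ≈ 5920.5 mm.
Then N = f²/(c·h) = 60² / (0.076 × 5920.5) = 3600 / 449.96 ≈ 8.

f/8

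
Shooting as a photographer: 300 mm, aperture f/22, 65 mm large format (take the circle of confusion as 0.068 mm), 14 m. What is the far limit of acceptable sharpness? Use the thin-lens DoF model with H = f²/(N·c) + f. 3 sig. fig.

18.1 m

Hyperfocal distance H = f²/(N·c) + f = 300²/(22 × 0.068) + 300 = 90000/1.496 + 300 ≈ 60460.4 mm ≈ 60.46 m.
Far limit Df = s·(H − f)/(H − s) = 14000 × (60460.4 − 300) / (60460.4 − 14000) = 14000 × 60160.4 / 46460.4 ≈ 18128 mm ≈ 18.1 m.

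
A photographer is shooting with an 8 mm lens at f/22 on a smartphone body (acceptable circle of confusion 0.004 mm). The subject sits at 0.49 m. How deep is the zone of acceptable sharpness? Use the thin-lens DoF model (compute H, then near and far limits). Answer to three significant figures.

1.16 m

Hyperfocal distance H = f²/(N·c) + f = 8²/(22 × 0.004) + 8 = 64/0.088 + 8 ≈ 735.3 mm ≈ 0.735 m.
Near limit Dn = s·(H − f)/(H + s − 2f) = 490 × (735.3 − 8) / (735.3 + 490 − 2 × 8) = 490 × 727.3 / 1209.3 ≈ 294.7 mm.
Far limit Df = s·(H − f)/(H − s) = 490 × (735.3 − 8) / (735.3 − 490) = 490 × 727.3 / 245.3 ≈ 1452.9 mm.
Depth of field = Df − Dn = 1452.9 − 294.7 ≈ 1158.2 mm ≈ 1.16 m.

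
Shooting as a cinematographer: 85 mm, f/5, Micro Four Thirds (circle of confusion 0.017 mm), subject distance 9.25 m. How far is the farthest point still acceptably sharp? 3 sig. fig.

10.4 m

Hyperfocal distance H = f²/(N·c) + f = 85²/(5 × 0.017) + 85 = 7225/0.085 + 85 ≈ 85085.0 mm ≈ 85.08 m.
Far limit Df = s·(H − f)/(H − s) = 9250 × (85085.0 − 85) / (85085.0 − 9250) = 9250 × 85000.0 / 75835.0 ≈ 10368 mm ≈ 10.4 m.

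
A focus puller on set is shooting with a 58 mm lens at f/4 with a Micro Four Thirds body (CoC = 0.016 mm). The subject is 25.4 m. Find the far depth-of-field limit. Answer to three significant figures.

49.0 m

Hyperfocal distance H = f²/(N·c) + f = 58²/(4 × 0.016) + 58 = 3364/0.064 + 58 ≈ 52620.5 mm ≈ 52.62 m.
Far limit Df = s·(H − f)/(H − s) = 25400 × (52620.5 − 58) / (52620.5 − 25400) = 25400 × 52562.5 / 27220.5 ≈ 49047 mm ≈ 49.0 m.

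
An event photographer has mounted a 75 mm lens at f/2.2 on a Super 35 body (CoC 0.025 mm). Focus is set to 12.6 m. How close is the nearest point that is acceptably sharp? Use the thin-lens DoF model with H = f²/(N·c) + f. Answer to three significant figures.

11.2 m

Hyperfocal distance H = f²/(N·c) + f = 75²/(2.2 × 0.025) + 75 = 5625/0.055 + 75 ≈ 102347.7 mm ≈ 102.3 m.
Near limit Dn = s·(H − f)/(H + s − 2f) = 12600 × (102347.7 − 75) / (102347.7 + 12600 − 2 × 75) = 12600 × 102272.7 / 114797.7 ≈ 11225 mm ≈ 11.2 m.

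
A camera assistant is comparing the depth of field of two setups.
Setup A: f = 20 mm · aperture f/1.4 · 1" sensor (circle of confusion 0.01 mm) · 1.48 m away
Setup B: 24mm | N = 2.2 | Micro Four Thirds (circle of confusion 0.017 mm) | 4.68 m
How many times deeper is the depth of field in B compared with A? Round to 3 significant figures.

20.5

Setup A: H = 20²/(1.4×0.01) + 20 ≈ 28591.4 mm; DoF = Df − Dn = 1559.70 − 1408.05 ≈ 151.65 mm.
Setup B: H = 24²/(2.2×0.017) + 24 ≈ 15425.1 mm; DoF = Df − Dn = 6707.9 − 3593.6 ≈ 3114.3 mm.
Ratio = 3114.3 / 151.65 ≈ 20.5.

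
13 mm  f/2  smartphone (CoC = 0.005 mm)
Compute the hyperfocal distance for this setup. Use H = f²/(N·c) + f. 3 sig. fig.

Hyperfocal distance H = f²/(N·c) + f = 13²/(2 × 0.005) + 13 = 169/0.01 + 13 ≈ 16913.0 mm ≈ 16.9 m.

16.9 m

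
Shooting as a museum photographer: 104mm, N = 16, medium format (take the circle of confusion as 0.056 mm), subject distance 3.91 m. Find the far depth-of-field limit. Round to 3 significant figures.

Hyperfocal distance H = f²/(N·c) + f = 104²/(16 × 0.056) + 104 = 10816/0.896 + 104 ≈ 12175.4 mm ≈ 12.18 m.
Far limit Df = s·(H − f)/(H − s) = 3910 × (12175.4 − 104) / (12175.4 − 3910) = 3910 × 12071.4 / 8265.4 ≈ 5710.4 mm ≈ 5.71 m.

5.71 m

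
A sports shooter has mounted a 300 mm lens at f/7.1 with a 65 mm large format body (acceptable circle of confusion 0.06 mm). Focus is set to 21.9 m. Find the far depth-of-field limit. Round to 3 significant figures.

24.4 m

Hyperfocal distance H = f²/(N·c) + f = 300²/(7.1 × 0.06) + 300 = 90000/0.426 + 300 ≈ 211567.6 mm ≈ 211.6 m.
Far limit Df = s·(H − f)/(H − s) = 21900 × (211567.6 − 300) / (211567.6 − 21900) = 21900 × 211267.6 / 189667.6 ≈ 24394 mm ≈ 24.4 m.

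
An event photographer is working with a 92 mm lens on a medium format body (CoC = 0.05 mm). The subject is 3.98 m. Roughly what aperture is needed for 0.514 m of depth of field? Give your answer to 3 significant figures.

f/2.80

Write h = H − f = f²/(N·c). The thin-lens limits are Dn = s·h/(h + (s−f)) and Df = s·h/(h − (s−f)), so DoF = Df − Dn = 2·s·(s−f)·h / (h² − (s−f)²).
That is a quadratic in h: DoF·h² − 2·s·(s−f)·h − DoF·(s−f)² = 0 ⇒ h = (s−f)·(s + √(s² + DoF²)) / DoF = 3888 × (3980 + √(3980² + 514²)) / 514 = 3888 × (3980 + 4013.05) / 514 ≈ 60461 mm.
Then N = f²/(c·h) = 92² / (0.05 × 60461) = 8464 / 3023.1 ≈ 2.80.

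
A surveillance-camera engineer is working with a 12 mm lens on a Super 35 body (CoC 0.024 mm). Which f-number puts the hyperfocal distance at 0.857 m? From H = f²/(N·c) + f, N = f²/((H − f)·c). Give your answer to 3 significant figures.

f/7.10

Rearrange H = f²/(N·c) + f for N: N = f² / ((H − f)·c).
N = 12² / ((857 − 12) × 0.024) = 144 / 20.28 ≈ 7.10.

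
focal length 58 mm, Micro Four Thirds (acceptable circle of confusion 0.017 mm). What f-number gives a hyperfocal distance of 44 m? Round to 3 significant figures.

f/4.50

Rearrange H = f²/(N·c) + f for N: N = f² / ((H − f)·c).
N = 58² / ((44000 − 58) × 0.017) = 3364 / 747.0 ≈ 4.50.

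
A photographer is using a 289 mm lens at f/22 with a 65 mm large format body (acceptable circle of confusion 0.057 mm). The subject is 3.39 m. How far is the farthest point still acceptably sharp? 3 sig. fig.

3.56 m

Hyperfocal distance H = f²/(N·c) + f = 289²/(22 × 0.057) + 289 = 83521/1.254 + 289 ≈ 66892.7 mm ≈ 66.89 m.
Far limit Df = s·(H − f)/(H − s) = 3390 × (66892.7 − 289) / (66892.7 − 3390) = 3390 × 66603.7 / 63502.7 ≈ 3555.5 mm ≈ 3.56 m.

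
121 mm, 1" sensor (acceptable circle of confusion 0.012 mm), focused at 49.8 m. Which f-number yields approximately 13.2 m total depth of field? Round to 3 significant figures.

Write h = H − f = f²/(N·c). The thin-lens limits are Dn = s·h/(h + (s−f)) and Df = s·h/(h − (s−f)), so DoF = Df − Dn = 2·s·(s−f)·h / (h² − (s−f)²).
That is a quadratic in h: DoF·h² − 2·s·(s−f)·h − DoF·(s−f)² = 0 ⇒ h = (s−f)·(s + √(s² + DoF²)) / DoF = 49679 × (49800 + √(49800² + 13200²)) / 13200 = 49679 × (49800 + 51519.7) / 13200 ≈ 381323 mm.
Then N = f²/(c·h) = 121² / (0.012 × 381323) = 14641 / 4575.9 ≈ 3.20.

f/3.20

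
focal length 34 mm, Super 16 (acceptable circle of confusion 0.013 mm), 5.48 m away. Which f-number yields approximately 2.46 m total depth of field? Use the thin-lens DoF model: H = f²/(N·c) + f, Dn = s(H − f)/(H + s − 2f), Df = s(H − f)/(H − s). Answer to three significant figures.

f/3.50

Write h = H − f = f²/(N·c). The thin-lens limits are Dn = s·h/(h + (s−f)) and Df = s·h/(h − (s−f)), so DoF = Df − Dn = 2·s·(s−f)·h / (h² − (s−f)²).
That is a quadratic in h: DoF·h² − 2·s·(s−f)·h − DoF·(s−f)² = 0 ⇒ h = (s−f)·(s + √(s² + DoF²)) / DoF = 5446 × (5480 + √(5480² + 2460²)) / 2460 = 5446 × (5480 + 6006.83) / 2460 ≈ 25430 mm.
Then N = f²/(c·h) = 34² / (0.013 × 25430) = 1156 / 330.59 ≈ 3.50.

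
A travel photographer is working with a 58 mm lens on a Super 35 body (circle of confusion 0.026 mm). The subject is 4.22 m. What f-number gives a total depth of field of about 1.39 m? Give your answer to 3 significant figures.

Write h = H − f = f²/(N·c). The thin-lens limits are Dn = s·h/(h + (s−f)) and Df = s·h/(h − (s−f)), so DoF = Df − Dn = 2·s·(s−f)·h / (h² − (s−f)²).
That is a quadratic in h: DoF·h² − 2·s·(s−f)·h − DoF·(s−f)² = 0 ⇒ h = (s−f)·(s + √(s² + DoF²)) / DoF = 4162 × (4220 + √(4220² + 1390²)) / 1390 = 4162 × (4220 + 4443.03) / 1390 ≈ 25939 mm.
Then N = f²/(c·h) = 58² / (0.026 × 25939) = 3364 / 674.42 ≈ 4.99.

f/4.99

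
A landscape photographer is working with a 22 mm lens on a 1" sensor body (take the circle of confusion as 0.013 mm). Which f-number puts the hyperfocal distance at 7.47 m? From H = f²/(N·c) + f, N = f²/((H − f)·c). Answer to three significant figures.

f/5

Rearrange H = f²/(N·c) + f for N: N = f² / ((H − f)·c).
N = 22² / ((7470 − 22) × 0.013) = 484 / 96.82 ≈ 5.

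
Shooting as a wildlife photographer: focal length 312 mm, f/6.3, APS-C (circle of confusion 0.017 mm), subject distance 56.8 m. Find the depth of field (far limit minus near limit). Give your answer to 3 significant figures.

7.09 m

Hyperfocal distance H = f²/(N·c) + f = 312²/(6.3 × 0.017) + 312 = 97344/0.1071 + 312 ≈ 909219.6 mm ≈ 909.2 m.
Near limit Dn = s·(H − f)/(H + s − 2f) = 56800 × (909219.6 − 312) / (909219.6 + 56800 − 2 × 312) = 56800 × 908907.6 / 965395.6 ≈ 53476.5 mm.
Far limit Df = s·(H − f)/(H − s) = 56800 × (909219.6 − 312) / (909219.6 − 56800) = 56800 × 908907.6 / 852419.6 ≈ 60564.0 mm.
Depth of field = Df − Dn = 60564.0 − 53476.5 ≈ 7087.5 mm ≈ 7.09 m.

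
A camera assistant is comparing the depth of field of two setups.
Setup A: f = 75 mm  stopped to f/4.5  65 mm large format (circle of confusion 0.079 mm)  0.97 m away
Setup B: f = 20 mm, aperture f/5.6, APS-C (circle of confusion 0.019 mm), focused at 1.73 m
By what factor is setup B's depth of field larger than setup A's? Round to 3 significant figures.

Setup A: H = 75²/(4.5×0.079) + 75 ≈ 15897.8 mm; DoF = Df − Dn = 1028.16 − 918.07 ≈ 110.09 mm.
Setup B: H = 20²/(5.6×0.019) + 20 ≈ 3779.4 mm; DoF = Df − Dn = 3173.5 − 1189.1 ≈ 1984.4 mm.
Ratio = 1984.4 / 110.09 ≈ 18.0.

18.0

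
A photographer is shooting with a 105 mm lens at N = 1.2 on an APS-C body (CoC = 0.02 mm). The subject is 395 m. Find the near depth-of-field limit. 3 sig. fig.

212 m

Hyperfocal distance H = f²/(N·c) + f = 105²/(1.2 × 0.02) + 105 = 11025/0.024 + 105 ≈ 459480.0 mm ≈ 459.5 m.
Near limit Dn = s·(H − f)/(H + s − 2f) = 395000 × (459480.0 − 105) / (459480.0 + 395000 − 2 × 105) = 395000 × 459375.0 / 854270.0 ≈ 212407 mm ≈ 212 m.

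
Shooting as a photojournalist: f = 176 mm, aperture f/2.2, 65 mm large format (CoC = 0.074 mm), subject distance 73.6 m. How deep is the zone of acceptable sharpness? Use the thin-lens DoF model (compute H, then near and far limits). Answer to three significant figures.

Hyperfocal distance H = f²/(N·c) + f = 176²/(2.2 × 0.074) + 176 = 30976/0.1628 + 176 ≈ 190446.3 mm ≈ 190.4 m.
Near limit Dn = s·(H − f)/(H + s − 2f) = 73600 × (190446.3 − 176) / (190446.3 + 73600 − 2 × 176) = 73600 × 190270.3 / 263694.3 ≈ 53107 mm.
Far limit Df = s·(H − f)/(H − s) = 73600 × (190446.3 − 176) / (190446.3 − 73600) = 73600 × 190270.3 / 116846.3 ≈ 119849 mm.
Depth of field = Df − Dn = 119849 − 53107 ≈ 66742 mm ≈ 66.7 m.

66.7 m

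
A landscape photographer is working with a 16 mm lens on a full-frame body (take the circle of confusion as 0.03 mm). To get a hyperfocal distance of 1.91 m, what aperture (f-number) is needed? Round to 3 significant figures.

Rearrange H = f²/(N·c) + f for N: N = f² / ((H − f)·c).
N = 16² / ((1910 − 16) × 0.03) = 256 / 56.82 ≈ 4.51.

f/4.51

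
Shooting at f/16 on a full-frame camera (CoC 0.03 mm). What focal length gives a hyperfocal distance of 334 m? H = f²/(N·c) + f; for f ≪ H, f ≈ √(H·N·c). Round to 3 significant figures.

From H = f²/(N·c) + f, with f ≪ H: f ≈ √(H·N·c) = √(334000 × 16 × 0.03) = √160320 ≈ 400.4 mm.
The +f correction barely moves this — solving exactly, f² + N·c·f − N·c·H = 0 ⇒ f = (−N·c + √((N·c)² + 4·N·c·H))/2 = (−0.48 + √641280)/2 ≈ 400.16 mm, so f ≈ 400 mm.

400 mm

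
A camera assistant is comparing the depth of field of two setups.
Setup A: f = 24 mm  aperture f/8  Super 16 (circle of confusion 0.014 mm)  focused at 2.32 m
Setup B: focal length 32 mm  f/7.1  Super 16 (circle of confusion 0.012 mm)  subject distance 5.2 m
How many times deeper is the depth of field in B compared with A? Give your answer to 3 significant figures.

Setup A: H = 24²/(8×0.014) + 24 ≈ 5166.9 mm; DoF = Df − Dn = 4191.1 − 1603.9 ≈ 2587.2 mm.
Setup B: H = 32²/(7.1×0.012) + 32 ≈ 12050.8 mm; DoF = Df − Dn = 9122.7 − 3636.4 ≈ 5486.3 mm.
Ratio = 5486.3 / 2587.2 ≈ 2.12.

2.12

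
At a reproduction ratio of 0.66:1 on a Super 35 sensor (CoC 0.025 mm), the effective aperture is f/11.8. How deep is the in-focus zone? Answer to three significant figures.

At magnification m, DoF ≈ 2·N_eff·c/m² = 2 × 11.8 × 0.025 / 0.66² = 0.59 / 0.4356 ≈ 1.35 mm.

1.35 mm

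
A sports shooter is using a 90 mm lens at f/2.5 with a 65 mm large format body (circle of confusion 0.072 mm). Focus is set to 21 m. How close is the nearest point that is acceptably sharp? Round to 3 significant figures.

Hyperfocal distance H = f²/(N·c) + f = 90²/(2.5 × 0.072) + 90 = 8100/0.18 + 90 ≈ 45090.0 mm ≈ 45.09 m.
Near limit Dn = s·(H − f)/(H + s − 2f) = 21000 × (45090.0 − 90) / (45090.0 + 21000 − 2 × 90) = 21000 × 45000.0 / 65910.0 ≈ 14338 mm ≈ 14.3 m.

14.3 m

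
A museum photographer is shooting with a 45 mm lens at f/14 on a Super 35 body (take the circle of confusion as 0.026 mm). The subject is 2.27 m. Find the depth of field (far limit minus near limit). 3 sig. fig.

2.16 m

Hyperfocal distance H = f²/(N·c) + f = 45²/(14 × 0.026) + 45 = 2025/0.364 + 45 ≈ 5608.2 mm ≈ 5.608 m.
Near limit Dn = s·(H − f)/(H + s − 2f) = 2270 × (5608.2 − 45) / (5608.2 + 2270 − 2 × 45) = 2270 × 5563.2 / 7788.2 ≈ 1621.5 mm.
Far limit Df = s·(H − f)/(H − s) = 2270 × (5608.2 − 45) / (5608.2 − 2270) = 2270 × 5563.2 / 3338.2 ≈ 3783.0 mm.
Depth of field = Df − Dn = 3783.0 − 1621.5 ≈ 2161.5 mm ≈ 2.16 m.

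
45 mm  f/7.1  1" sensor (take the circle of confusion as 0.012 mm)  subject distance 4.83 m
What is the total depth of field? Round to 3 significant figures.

Hyperfocal distance H = f²/(N·c) + f = 45²/(7.1 × 0.012) + 45 = 2025/0.0852 + 45 ≈ 23812.6 mm ≈ 23.81 m.
Near limit Dn = s·(H − f)/(H + s − 2f) = 4830 × (23812.6 − 45) / (23812.6 + 4830 − 2 × 45) = 4830 × 23767.6 / 28552.6 ≈ 4020.6 mm.
Far limit Df = s·(H − f)/(H − s) = 4830 × (23812.6 − 45) / (23812.6 − 4830) = 4830 × 23767.6 / 18982.6 ≈ 6047.5 mm.
Depth of field = Df − Dn = 6047.5 − 4020.6 ≈ 2026.9 mm ≈ 2.03 m.

2.03 m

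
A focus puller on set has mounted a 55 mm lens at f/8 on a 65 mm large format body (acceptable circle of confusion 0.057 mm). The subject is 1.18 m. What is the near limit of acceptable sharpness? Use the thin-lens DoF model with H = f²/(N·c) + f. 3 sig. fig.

1.01 m

Hyperfocal distance H = f²/(N·c) + f = 55²/(8 × 0.057) + 55 = 3025/0.456 + 55 ≈ 6688.8 mm ≈ 6.689 m.
Near limit Dn = s·(H − f)/(H + s − 2f) = 1180 × (6688.8 − 55) / (6688.8 + 1180 − 2 × 55) = 1180 × 6633.8 / 7758.8 ≈ 1008.9 mm ≈ 1.01 m.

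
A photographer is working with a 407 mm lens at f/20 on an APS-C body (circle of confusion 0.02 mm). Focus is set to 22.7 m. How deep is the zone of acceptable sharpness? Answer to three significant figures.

Hyperfocal distance H = f²/(N·c) + f = 407²/(20 × 0.02) + 407 = 165649/0.4 + 407 ≈ 414529.5 mm ≈ 414.5 m.
Near limit Dn = s·(H − f)/(H + s − 2f) = 22700 × (414529.5 − 407) / (414529.5 + 22700 − 2 × 407) = 22700 × 414122.5 / 436415.5 ≈ 21540.4 mm.
Far limit Df = s·(H − f)/(H − s) = 22700 × (414529.5 − 407) / (414529.5 − 22700) = 22700 × 414122.5 / 391829.5 ≈ 23991.5 mm.
Depth of field = Df − Dn = 23991.5 − 21540.4 ≈ 2451.1 mm ≈ 2.45 m.

2.45 m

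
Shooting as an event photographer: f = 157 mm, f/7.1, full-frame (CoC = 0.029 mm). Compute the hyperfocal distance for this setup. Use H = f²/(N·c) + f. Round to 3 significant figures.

120 m

Hyperfocal distance H = f²/(N·c) + f = 157²/(7.1 × 0.029) + 157 = 24649/0.2059 + 157 ≈ 119870.5 mm ≈ 120 m.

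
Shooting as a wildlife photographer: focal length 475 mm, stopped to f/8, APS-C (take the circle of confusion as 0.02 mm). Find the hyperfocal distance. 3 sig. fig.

Hyperfocal distance H = f²/(N·c) + f = 475²/(8 × 0.02) + 475 = 225625/0.16 + 475 ≈ 1410631.2 mm ≈ 1410 m.

1410 m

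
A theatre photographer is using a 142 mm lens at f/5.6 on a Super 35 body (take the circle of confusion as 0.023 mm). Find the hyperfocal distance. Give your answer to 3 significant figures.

Hyperfocal distance H = f²/(N·c) + f = 142²/(5.6 × 0.023) + 142 = 20164/0.1288 + 142 ≈ 156694.8 mm ≈ 157 m.

157 m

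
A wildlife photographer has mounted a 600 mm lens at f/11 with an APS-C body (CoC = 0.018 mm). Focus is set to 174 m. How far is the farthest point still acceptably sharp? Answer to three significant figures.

Hyperfocal distance H = f²/(N·c) + f = 600²/(11 × 0.018) + 600 = 360000/0.198 + 600 ≈ 1818781.8 mm ≈ 1819 m.
Far limit Df = s·(H − f)/(H − s) = 174000 × (1818781.8 − 600) / (1818781.8 − 174000) = 174000 × 1818181.8 / 1644781.8 ≈ 192344 mm ≈ 192 m.

192 m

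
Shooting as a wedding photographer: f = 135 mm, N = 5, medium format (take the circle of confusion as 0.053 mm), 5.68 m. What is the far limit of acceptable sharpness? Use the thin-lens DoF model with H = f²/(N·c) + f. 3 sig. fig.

6.18 m

Hyperfocal distance H = f²/(N·c) + f = 135²/(5 × 0.053) + 135 = 18225/0.265 + 135 ≈ 68908.6 mm ≈ 68.91 m.
Far limit Df = s·(H − f)/(H − s) = 5680 × (68908.6 − 135) / (68908.6 − 5680) = 5680 × 68773.6 / 63228.6 ≈ 6178.1 mm ≈ 6.18 m.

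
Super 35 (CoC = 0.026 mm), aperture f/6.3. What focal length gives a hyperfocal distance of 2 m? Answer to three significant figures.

From H = f²/(N·c) + f, with f ≪ H: f ≈ √(H·N·c) = √(2000 × 6.3 × 0.026) = √327.60 ≈ 18.10 mm.
Exact: f² + N·c·f − N·c·H = 0 ⇒ f = (−N·c + √((N·c)² + 4·N·c·H))/2 = (−0.1638 + √1310.4)/2 ≈ 18.018 mm ≈ 18.0 mm.

18.0 mm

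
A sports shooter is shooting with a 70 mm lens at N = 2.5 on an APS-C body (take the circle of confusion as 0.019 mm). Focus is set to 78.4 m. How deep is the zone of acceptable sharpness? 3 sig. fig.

281 m

Hyperfocal distance H = f²/(N·c) + f = 70²/(2.5 × 0.019) + 70 = 4900/0.0475 + 70 ≈ 103227.9 mm ≈ 103.2 m.
Near limit Dn = s·(H − f)/(H + s − 2f) = 78400 × (103227.9 − 70) / (103227.9 + 78400 − 2 × 70) = 78400 × 103157.9 / 181487.9 ≈ 44563 mm.
Far limit Df = s·(H − f)/(H − s) = 78400 × (103227.9 − 70) / (103227.9 − 78400) = 78400 × 103157.9 / 24827.9 ≈ 325746 mm.
Depth of field = Df − Dn = 325746 − 44563 ≈ 281183 mm ≈ 281 m.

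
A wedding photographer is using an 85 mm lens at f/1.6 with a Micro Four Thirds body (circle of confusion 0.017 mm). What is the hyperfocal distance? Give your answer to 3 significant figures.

Hyperfocal distance H = f²/(N·c) + f = 85²/(1.6 × 0.017) + 85 = 7225/0.0272 + 85 ≈ 265710.0 mm ≈ 266 m.

266 m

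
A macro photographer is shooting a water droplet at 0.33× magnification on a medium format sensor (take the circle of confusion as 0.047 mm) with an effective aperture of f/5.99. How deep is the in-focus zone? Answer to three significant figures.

5.17 mm

At magnification m, DoF ≈ 2·N_eff·c/m² = 2 × 5.99 × 0.047 / 0.33² = 0.5631 / 0.1089 ≈ 5.17 mm.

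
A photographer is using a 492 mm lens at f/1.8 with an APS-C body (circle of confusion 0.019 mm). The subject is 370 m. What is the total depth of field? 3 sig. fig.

Hyperfocal distance H = f²/(N·c) + f = 492²/(1.8 × 0.019) + 492 = 242064/0.0342 + 492 ≈ 7078386.7 mm ≈ 7078 m.
Near limit Dn = s·(H − f)/(H + s − 2f) = 370000 × (7078386.7 − 492) / (7078386.7 + 370000 − 2 × 492) = 370000 × 7077894.7 / 7447402.7 ≈ 351642 mm.
Far limit Df = s·(H − f)/(H − s) = 370000 × (7078386.7 − 492) / (7078386.7 − 370000) = 370000 × 7077894.7 / 6708386.7 ≈ 390380 mm.
Depth of field = Df − Dn = 390380 − 351642 ≈ 38738 mm ≈ 38.7 m.

38.7 m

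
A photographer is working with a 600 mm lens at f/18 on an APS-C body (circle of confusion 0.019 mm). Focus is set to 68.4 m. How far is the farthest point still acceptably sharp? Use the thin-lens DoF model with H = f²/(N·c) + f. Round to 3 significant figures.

73.1 m

Hyperfocal distance H = f²/(N·c) + f = 600²/(18 × 0.019) + 600 = 360000/0.342 + 600 ≈ 1053231.6 mm ≈ 1053 m.
Far limit Df = s·(H − f)/(H − s) = 68400 × (1053231.6 − 600) / (1053231.6 − 68400) = 68400 × 1052631.6 / 984831.6 ≈ 73109 mm ≈ 73.1 m.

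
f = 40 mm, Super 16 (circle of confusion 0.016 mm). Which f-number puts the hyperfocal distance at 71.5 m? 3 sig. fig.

Rearrange H = f²/(N·c) + f for N: N = f² / ((H − f)·c).
N = 40² / ((71500 − 40) × 0.016) = 1600 / 1143 ≈ 1.40.

f/1.40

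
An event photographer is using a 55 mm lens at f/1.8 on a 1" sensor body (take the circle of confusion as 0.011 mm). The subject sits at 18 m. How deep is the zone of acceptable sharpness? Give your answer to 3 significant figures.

4.29 m

Hyperfocal distance H = f²/(N·c) + f = 55²/(1.8 × 0.011) + 55 = 3025/0.0198 + 55 ≈ 152832.8 mm ≈ 152.8 m.
Near limit Dn = s·(H − f)/(H + s − 2f) = 18000 × (152832.8 − 55) / (152832.8 + 18000 − 2 × 55) = 18000 × 152777.8 / 170722.8 ≈ 16108.0 mm.
Far limit Df = s·(H − f)/(H − s) = 18000 × (152832.8 − 55) / (152832.8 − 18000) = 18000 × 152777.8 / 134832.8 ≈ 20395.6 mm.
Depth of field = Df − Dn = 20395.6 − 16108.0 ≈ 4287.6 mm ≈ 4.29 m.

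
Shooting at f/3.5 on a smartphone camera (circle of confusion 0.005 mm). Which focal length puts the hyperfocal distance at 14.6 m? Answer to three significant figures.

From H = f²/(N·c) + f, with f ≪ H: f ≈ √(H·N·c) = √(14600 × 3.5 × 0.005) = √255.50 ≈ 15.98 mm.
The +f correction barely moves this — solving exactly, f² + N·c·f − N·c·H = 0 ⇒ f = (−N·c + √((N·c)² + 4·N·c·H))/2 = (−0.0175 + √1022.0)/2 ≈ 15.976 mm, so f ≈ 16.0 mm.

16.0 mm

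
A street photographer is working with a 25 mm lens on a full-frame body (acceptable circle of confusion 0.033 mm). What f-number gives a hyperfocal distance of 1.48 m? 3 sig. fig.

f/13

Rearrange H = f²/(N·c) + f for N: N = f² / ((H − f)·c).
N = 25² / ((1480 − 25) × 0.033) = 625 / 48.02 ≈ 13.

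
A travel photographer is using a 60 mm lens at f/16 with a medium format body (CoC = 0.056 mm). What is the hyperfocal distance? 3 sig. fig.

4.08 m

Hyperfocal distance H = f²/(N·c) + f = 60²/(16 × 0.056) + 60 = 3600/0.896 + 60 ≈ 4077.9 mm ≈ 4.08 m.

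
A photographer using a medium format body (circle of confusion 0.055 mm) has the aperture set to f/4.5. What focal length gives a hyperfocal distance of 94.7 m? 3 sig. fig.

From H = f²/(N·c) + f, with f ≪ H: f ≈ √(H·N·c) = √(94700 × 4.5 × 0.055) = √23438 ≈ 153.1 mm.
The +f correction barely moves this — solving exactly, f² + N·c·f − N·c·H = 0 ⇒ f = (−N·c + √((N·c)² + 4·N·c·H))/2 = (−0.2475 + √93753)/2 ≈ 152.97 mm, so f ≈ 153 mm.

153 mm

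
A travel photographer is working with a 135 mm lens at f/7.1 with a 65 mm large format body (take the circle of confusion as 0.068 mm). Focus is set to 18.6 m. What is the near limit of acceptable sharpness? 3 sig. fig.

Hyperfocal distance H = f²/(N·c) + f = 135²/(7.1 × 0.068) + 135 = 18225/0.4828 + 135 ≈ 37883.6 mm ≈ 37.88 m.
Near limit Dn = s·(H − f)/(H + s − 2f) = 18600 × (37883.6 − 135) / (37883.6 + 18600 − 2 × 135) = 18600 × 37748.6 / 56213.6 ≈ 12490 mm ≈ 12.5 m.

12.5 m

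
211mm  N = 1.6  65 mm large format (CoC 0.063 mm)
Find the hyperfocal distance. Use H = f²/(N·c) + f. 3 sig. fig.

442 m

Hyperfocal distance H = f²/(N·c) + f = 211²/(1.6 × 0.063) + 211 = 44521/0.1008 + 211 ≈ 441887.6 mm ≈ 442 m.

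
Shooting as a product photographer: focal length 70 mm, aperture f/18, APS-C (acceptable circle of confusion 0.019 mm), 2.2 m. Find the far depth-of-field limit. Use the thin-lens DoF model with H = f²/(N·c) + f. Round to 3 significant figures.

2.58 m

Hyperfocal distance H = f²/(N·c) + f = 70²/(18 × 0.019) + 70 = 4900/0.342 + 70 ≈ 14397.5 mm ≈ 14.40 m.
Far limit Df = s·(H − f)/(H − s) = 2200 × (14397.5 − 70) / (14397.5 − 2200) = 2200 × 14327.5 / 12197.5 ≈ 2584.2 mm ≈ 2.58 m.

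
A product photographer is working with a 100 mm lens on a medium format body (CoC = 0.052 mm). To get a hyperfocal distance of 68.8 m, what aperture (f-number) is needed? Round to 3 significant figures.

Rearrange H = f²/(N·c) + f for N: N = f² / ((H − f)·c).
N = 100² / ((68800 − 100) × 0.052) = 10000 / 3572 ≈ 2.80.

f/2.80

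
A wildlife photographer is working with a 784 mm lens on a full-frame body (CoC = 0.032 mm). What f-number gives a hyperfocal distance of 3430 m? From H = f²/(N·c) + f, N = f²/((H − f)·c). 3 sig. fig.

Rearrange H = f²/(N·c) + f for N: N = f² / ((H − f)·c).
N = 784² / ((3430000 − 784) × 0.032) = 614656 / 109735 ≈ 5.60.

f/5.60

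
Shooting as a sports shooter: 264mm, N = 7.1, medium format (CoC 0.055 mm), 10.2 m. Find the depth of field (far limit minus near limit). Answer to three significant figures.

1.14 m

Hyperfocal distance H = f²/(N·c) + f = 264²/(7.1 × 0.055) + 264 = 69696/0.3905 + 264 ≈ 178742.9 mm ≈ 178.7 m.
Near limit Dn = s·(H − f)/(H + s − 2f) = 10200 × (178742.9 − 264) / (178742.9 + 10200 − 2 × 264) = 10200 × 178478.9 / 188414.9 ≈ 9662.1 mm.
Far limit Df = s·(H − f)/(H − s) = 10200 × (178742.9 − 264) / (178742.9 − 10200) = 10200 × 178478.9 / 168542.9 ≈ 10801.3 mm.
Depth of field = Df − Dn = 10801.3 − 9662.1 ≈ 1139.2 mm ≈ 1.14 m.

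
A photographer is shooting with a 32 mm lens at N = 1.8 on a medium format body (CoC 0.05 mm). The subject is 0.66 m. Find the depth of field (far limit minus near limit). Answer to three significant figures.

73.1 mm

Hyperfocal distance H = f²/(N·c) + f = 32²/(1.8 × 0.05) + 32 = 1024/0.09 + 32 ≈ 11409.8 mm ≈ 11.41 m.
Near limit Dn = s·(H − f)/(H + s − 2f) = 660 × (11409.8 − 32) / (11409.8 + 660 − 2 × 32) = 660 × 11377.8 / 12005.8 ≈ 625.477 mm.
Far limit Df = s·(H − f)/(H − s) = 660 × (11409.8 − 32) / (11409.8 − 660) = 660 × 11377.8 / 10749.8 ≈ 698.557 mm.
Depth of field = Df − Dn = 698.557 − 625.477 ≈ 73.080 mm.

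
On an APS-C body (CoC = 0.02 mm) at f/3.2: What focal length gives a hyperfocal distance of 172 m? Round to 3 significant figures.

From H = f²/(N·c) + f, with f ≪ H: f ≈ √(H·N·c) = √(172000 × 3.2 × 0.02) = √11008 ≈ 104.9 mm.
The +f correction barely moves this — solving exactly, f² + N·c·f − N·c·H = 0 ⇒ f = (−N·c + √((N·c)² + 4·N·c·H))/2 = (−0.064 + √44032)/2 ≈ 104.89 mm, so f ≈ 105 mm.

105 mm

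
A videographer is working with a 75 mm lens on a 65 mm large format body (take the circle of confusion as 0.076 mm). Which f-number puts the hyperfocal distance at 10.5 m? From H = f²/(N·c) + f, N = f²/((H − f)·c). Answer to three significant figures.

f/7.10

Rearrange H = f²/(N·c) + f for N: N = f² / ((H − f)·c).
N = 75² / ((10500 − 75) × 0.076) = 5625 / 792.3 ≈ 7.10.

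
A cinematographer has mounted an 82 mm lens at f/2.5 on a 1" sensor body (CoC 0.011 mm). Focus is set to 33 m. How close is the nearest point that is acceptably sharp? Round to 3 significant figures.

29.1 m

Hyperfocal distance H = f²/(N·c) + f = 82²/(2.5 × 0.011) + 82 = 6724/0.0275 + 82 ≈ 244591.1 mm ≈ 244.6 m.
Near limit Dn = s·(H − f)/(H + s − 2f) = 33000 × (244591.1 − 82) / (244591.1 + 33000 − 2 × 82) = 33000 × 244509.1 / 277427.1 ≈ 29084 mm ≈ 29.1 m.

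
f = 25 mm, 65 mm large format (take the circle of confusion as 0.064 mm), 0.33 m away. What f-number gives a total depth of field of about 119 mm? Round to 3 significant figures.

f/5.60

Write h = H − f = f²/(N·c). The thin-lens limits are Dn = s·h/(h + (s−f)) and Df = s·h/(h − (s−f)), so DoF = Df − Dn = 2·s·(s−f)·h / (h² − (s−f)²).
That is a quadratic in h: DoF·h² − 2·s·(s−f)·h − DoF·(s−f)² = 0 ⇒ h = (s−f)·(s + √(s² + DoF²)) / DoF = 305 × (330 + √(330² + 119²)) / 119 = 305 × (330 + 350.801) / 119 ≈ 1744.9 mm.
Then N = f²/(c·h) = 25² / (0.064 × 1744.9) = 625 / 111.67 ≈ 5.60.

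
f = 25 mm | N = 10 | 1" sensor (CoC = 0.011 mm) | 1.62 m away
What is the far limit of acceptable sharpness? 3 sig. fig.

2.25 m

Hyperfocal distance H = f²/(N·c) + f = 25²/(10 × 0.011) + 25 = 625/0.11 + 25 ≈ 5706.8 mm ≈ 5.707 m.
Far limit Df = s·(H − f)/(H − s) = 1620 × (5706.8 − 25) / (5706.8 − 1620) = 1620 × 5681.8 / 4086.8 ≈ 2252.3 mm ≈ 2.25 m.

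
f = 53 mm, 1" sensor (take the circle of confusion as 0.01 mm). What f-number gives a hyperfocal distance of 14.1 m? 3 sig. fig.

Rearrange H = f²/(N·c) + f for N: N = f² / ((H − f)·c).
N = 53² / ((14100 − 53) × 0.01) = 2809 / 140.5 ≈ 20.

f/20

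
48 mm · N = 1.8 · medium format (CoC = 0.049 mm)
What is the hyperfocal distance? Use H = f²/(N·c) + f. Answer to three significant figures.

26.2 m

Hyperfocal distance H = f²/(N·c) + f = 48²/(1.8 × 0.049) + 48 = 2304/0.0882 + 48 ≈ 26170.4 mm ≈ 26.2 m.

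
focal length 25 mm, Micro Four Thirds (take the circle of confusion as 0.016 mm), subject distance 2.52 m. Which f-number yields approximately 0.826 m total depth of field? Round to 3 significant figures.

f/2.50

Write h = H − f = f²/(N·c). The thin-lens limits are Dn = s·h/(h + (s−f)) and Df = s·h/(h − (s−f)), so DoF = Df − Dn = 2·s·(s−f)·h / (h² − (s−f)²).
That is a quadratic in h: DoF·h² − 2·s·(s−f)·h − DoF·(s−f)² = 0 ⇒ h = (s−f)·(s + √(s² + DoF²)) / DoF = 2495 × (2520 + √(2520² + 826²)) / 826 = 2495 × (2520 + 2651.92) / 826 ≈ 15622 mm.
Then N = f²/(c·h) = 25² / (0.016 × 15622) = 625 / 249.96 ≈ 2.50.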